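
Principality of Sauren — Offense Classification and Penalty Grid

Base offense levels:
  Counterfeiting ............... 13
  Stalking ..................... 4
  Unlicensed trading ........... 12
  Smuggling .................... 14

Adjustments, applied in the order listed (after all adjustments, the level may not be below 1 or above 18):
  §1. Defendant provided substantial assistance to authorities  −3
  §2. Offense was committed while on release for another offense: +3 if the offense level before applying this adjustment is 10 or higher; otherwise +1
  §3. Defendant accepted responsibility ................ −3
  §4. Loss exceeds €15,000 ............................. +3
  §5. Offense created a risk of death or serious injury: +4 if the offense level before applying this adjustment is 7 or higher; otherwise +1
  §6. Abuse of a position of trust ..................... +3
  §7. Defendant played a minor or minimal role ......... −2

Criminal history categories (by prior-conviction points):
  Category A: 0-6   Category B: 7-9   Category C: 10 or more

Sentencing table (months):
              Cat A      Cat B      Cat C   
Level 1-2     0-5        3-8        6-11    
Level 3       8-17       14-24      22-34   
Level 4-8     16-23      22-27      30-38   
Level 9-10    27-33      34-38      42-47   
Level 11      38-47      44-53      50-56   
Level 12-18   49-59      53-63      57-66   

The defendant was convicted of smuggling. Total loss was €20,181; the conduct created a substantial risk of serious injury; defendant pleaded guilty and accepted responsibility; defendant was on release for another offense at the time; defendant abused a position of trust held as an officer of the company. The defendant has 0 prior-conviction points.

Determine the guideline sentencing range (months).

49-59 months

Base offense level for smuggling: 14.
§1 does not apply.
§2 applies (level before this adjustment is 14 ≥ 10, so +3): 14 + 3 = 17.
§3 applies: 17 − 3 = 14.
§4 applies: 14 + 3 = 17.
§5 applies (level before this adjustment is 17 ≥ 7, so +4): 17 + 4 = 21.
§6 applies: 21 + 3 = 24.
Level 24 exceeds the maximum of 18; capped at 18.
Final offense level: 18.
Criminal history: 0 prior points → Category A (0-6).
Level 18 falls in the 12-18 band.
Grid: Level 12-18 × Category A = 49-59 months.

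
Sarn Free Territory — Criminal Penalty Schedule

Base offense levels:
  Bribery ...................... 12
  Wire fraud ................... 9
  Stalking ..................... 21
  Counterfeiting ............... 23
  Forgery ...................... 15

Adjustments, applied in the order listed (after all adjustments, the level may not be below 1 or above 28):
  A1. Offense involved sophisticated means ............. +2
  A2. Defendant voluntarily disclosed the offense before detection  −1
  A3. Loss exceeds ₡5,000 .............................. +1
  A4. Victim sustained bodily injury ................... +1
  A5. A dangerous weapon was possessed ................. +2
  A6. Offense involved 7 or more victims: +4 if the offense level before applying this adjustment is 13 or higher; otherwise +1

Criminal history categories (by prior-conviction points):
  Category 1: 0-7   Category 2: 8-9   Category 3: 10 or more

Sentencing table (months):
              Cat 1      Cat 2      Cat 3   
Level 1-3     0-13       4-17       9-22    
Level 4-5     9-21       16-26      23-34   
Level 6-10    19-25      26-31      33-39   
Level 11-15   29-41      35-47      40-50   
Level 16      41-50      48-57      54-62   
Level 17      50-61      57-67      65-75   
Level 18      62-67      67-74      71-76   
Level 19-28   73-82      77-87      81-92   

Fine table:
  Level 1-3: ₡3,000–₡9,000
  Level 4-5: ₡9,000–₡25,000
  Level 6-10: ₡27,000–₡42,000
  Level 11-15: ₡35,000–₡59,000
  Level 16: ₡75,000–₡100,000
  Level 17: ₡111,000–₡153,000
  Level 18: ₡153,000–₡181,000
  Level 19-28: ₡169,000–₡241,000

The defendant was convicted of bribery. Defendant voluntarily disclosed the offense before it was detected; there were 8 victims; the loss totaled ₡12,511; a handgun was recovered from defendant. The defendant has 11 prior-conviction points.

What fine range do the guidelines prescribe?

₡153,000–₡181,000

Base offense level for bribery: 12.
A2 applies: 12 − 1 = 11.
A3 applies: 11 + 1 = 12.
A4 does not apply.
A5 applies: 12 + 2 = 14.
A6 applies (level before this adjustment is 14 ≥ 13, so +4): 14 + 4 = 18.
Final offense level: 18.
Level 18 falls in the 18 band.
Fine table: Level 18 → ₡153,000–₡181,000.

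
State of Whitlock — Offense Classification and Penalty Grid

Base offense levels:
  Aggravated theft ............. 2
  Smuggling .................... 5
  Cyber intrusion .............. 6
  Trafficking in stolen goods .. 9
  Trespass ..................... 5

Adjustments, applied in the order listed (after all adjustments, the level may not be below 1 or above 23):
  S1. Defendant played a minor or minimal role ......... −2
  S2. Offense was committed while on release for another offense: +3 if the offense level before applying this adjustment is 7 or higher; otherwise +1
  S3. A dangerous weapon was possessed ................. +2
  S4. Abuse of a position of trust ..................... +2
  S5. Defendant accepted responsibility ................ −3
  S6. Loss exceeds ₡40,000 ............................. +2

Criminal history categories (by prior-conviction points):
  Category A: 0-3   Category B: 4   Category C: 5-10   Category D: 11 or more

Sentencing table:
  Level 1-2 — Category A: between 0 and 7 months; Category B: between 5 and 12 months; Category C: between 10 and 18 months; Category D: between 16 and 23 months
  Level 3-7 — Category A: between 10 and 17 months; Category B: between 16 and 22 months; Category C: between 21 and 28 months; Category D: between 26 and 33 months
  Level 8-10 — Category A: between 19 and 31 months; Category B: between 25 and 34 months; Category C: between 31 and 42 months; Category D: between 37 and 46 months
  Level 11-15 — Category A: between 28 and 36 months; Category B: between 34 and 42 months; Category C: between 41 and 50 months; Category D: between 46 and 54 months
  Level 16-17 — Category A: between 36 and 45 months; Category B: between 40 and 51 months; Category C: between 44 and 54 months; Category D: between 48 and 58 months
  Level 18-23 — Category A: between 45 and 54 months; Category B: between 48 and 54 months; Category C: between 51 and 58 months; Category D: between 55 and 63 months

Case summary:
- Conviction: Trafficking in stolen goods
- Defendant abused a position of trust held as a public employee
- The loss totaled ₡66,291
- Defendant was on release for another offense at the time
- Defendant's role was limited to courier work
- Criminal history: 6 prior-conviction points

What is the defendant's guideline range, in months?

41-50 months

Base offense level for trafficking in stolen goods: 9.
S1 applies: 9 − 2 = 7.
S2 applies (level before this adjustment is 7 ≥ 7, so +3): 7 + 3 = 10.
S4 applies: 10 + 2 = 12.
S5 does not apply.
S6 applies: 12 + 2 = 14.
Final offense level: 14.
Criminal history: 6 prior points → Category C (5-10).
Level 14 falls in the 11-15 band.
Grid: Level 11-15 × Category C = 41-50 months.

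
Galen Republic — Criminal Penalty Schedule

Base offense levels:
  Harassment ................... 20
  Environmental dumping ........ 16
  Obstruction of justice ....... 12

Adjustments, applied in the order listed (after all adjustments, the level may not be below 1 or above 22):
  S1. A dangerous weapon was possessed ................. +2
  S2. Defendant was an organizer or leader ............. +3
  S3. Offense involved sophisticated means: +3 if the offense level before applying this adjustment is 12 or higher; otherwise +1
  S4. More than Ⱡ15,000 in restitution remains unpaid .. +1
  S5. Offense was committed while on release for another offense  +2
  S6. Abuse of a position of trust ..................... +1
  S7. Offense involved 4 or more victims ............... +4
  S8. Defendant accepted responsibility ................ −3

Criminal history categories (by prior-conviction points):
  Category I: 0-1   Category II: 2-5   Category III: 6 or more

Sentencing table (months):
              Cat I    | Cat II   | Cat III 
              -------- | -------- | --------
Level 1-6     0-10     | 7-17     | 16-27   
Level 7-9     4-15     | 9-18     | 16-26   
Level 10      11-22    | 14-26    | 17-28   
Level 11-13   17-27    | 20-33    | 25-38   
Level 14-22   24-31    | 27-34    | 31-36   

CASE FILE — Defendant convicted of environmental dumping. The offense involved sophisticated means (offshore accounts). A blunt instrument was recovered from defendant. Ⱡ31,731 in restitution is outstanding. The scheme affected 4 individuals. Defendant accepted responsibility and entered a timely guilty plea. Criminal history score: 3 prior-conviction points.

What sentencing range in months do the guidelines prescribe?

27-34 months

Base offense level for environmental dumping: 16.
S1 applies: 16 + 2 = 18.
S2 does not apply.
S3 applies (level before this adjustment is 18 ≥ 12, so +3): 18 + 3 = 21.
S4 applies: 21 + 1 = 22.
S6 does not apply.
S7 applies: 22 + 4 = 26.
S8 applies: 26 − 3 = 23.
Level 23 exceeds the maximum of 22; capped at 22.
Final offense level: 22.
Criminal history: 3 prior points → Category II (2-5).
Level 22 falls in the 14-22 band.
Grid: Level 14-22 × Category II = 27-34 months.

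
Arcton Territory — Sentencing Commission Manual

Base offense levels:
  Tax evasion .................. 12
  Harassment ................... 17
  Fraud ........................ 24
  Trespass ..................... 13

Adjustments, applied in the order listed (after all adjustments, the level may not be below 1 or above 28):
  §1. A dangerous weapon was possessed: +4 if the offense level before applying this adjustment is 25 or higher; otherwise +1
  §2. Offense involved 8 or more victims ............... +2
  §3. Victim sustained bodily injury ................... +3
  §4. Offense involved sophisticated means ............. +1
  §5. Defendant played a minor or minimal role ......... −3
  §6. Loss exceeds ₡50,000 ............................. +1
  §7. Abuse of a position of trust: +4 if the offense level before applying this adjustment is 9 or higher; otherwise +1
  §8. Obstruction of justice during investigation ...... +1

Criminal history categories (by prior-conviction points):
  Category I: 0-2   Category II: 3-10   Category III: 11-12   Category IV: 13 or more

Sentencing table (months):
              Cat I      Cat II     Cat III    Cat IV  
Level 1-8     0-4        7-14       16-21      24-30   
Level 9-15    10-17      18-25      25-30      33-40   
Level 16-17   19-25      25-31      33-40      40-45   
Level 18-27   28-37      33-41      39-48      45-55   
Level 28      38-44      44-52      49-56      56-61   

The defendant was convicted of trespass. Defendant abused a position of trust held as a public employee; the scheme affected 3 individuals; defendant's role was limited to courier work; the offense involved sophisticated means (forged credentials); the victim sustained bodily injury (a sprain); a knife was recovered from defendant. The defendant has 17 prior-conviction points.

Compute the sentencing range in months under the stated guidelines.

45-55 months

Base offense level for trespass: 13.
§1 applies (level before this adjustment is 13 < 25, so +1): 13 + 1 = 14.
§3 applies: 14 + 3 = 17.
§4 applies: 17 + 1 = 18.
§5 applies: 18 − 3 = 15.
§6 does not apply.
§7 applies (level before this adjustment is 15 ≥ 9, so +4): 15 + 4 = 19.
§8 does not apply.
Final offense level: 19.
Criminal history: 17 prior points → Category IV (13+).
Level 19 falls in the 18-27 band.
Grid: Level 18-27 × Category IV = 45-55 months.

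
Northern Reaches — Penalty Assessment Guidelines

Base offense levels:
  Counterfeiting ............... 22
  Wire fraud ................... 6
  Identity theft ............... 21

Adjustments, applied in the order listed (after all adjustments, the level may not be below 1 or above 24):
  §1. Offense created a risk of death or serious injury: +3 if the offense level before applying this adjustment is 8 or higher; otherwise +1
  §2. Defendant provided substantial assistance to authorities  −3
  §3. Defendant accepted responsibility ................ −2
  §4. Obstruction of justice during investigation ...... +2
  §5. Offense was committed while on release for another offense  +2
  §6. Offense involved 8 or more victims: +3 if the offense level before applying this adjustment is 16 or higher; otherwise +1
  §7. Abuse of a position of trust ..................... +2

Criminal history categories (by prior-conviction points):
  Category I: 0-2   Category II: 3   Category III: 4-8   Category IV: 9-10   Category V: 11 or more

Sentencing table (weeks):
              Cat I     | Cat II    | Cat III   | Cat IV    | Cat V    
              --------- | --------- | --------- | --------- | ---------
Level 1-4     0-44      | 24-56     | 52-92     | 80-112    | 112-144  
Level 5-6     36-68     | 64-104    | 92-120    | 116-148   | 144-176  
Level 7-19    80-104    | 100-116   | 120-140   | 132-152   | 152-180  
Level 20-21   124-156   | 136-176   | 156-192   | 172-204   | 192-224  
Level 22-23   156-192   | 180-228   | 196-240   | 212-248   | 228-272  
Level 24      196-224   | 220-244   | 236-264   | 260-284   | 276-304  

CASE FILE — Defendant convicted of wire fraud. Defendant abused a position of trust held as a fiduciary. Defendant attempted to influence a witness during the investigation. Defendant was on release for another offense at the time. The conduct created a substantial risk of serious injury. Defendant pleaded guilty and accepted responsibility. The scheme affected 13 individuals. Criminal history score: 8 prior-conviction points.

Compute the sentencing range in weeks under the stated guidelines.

Base offense level for wire fraud: 6.
§1 applies (level before this adjustment is 6 < 8, so +1): 6 + 1 = 7.
§2 does not apply.
§3 applies: 7 − 2 = 5.
§4 applies: 5 + 2 = 7.
§5 applies: 7 + 2 = 9.
§6 applies (level before this adjustment is 9 < 16, so +1): 9 + 1 = 10.
§7 applies: 10 + 2 = 12.
Final offense level: 12.
Criminal history: 8 prior points → Category III (4-8).
Level 12 falls in the 7-19 band.
Grid: Level 7-19 × Category III = 120-140 weeks.

120-140 weeks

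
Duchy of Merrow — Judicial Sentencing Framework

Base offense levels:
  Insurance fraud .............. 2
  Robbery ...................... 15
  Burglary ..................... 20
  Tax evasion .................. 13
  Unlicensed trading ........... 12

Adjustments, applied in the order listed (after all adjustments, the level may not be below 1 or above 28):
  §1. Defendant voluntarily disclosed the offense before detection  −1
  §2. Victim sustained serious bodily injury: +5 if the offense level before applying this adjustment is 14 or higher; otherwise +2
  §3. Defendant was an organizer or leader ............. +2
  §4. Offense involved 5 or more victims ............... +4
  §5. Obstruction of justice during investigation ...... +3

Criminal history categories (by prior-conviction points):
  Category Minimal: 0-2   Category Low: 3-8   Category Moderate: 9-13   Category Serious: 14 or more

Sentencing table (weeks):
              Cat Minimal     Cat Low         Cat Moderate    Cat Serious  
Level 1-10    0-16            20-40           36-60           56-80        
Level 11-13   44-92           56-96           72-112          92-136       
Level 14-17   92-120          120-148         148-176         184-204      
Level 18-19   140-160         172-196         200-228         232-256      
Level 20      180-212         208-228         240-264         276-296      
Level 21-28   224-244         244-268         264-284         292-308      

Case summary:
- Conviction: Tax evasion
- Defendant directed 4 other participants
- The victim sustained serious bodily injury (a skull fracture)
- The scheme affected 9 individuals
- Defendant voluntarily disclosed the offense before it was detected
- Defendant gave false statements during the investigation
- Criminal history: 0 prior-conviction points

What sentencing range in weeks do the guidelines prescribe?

Base offense level for tax evasion: 13.
§1 applies: 13 − 1 = 12.
§2 applies (level before this adjustment is 12 < 14, so +2): 12 + 2 = 14.
§3 applies: 14 + 2 = 16.
§4 applies: 16 + 4 = 20.
§5 applies: 20 + 3 = 23.
Final offense level: 23.
Criminal history: 0 prior points → Category Minimal (0-2).
Level 23 falls in the 21-28 band.
Grid: Level 21-28 × Category Minimal = 224-244 weeks.

224-244 weeks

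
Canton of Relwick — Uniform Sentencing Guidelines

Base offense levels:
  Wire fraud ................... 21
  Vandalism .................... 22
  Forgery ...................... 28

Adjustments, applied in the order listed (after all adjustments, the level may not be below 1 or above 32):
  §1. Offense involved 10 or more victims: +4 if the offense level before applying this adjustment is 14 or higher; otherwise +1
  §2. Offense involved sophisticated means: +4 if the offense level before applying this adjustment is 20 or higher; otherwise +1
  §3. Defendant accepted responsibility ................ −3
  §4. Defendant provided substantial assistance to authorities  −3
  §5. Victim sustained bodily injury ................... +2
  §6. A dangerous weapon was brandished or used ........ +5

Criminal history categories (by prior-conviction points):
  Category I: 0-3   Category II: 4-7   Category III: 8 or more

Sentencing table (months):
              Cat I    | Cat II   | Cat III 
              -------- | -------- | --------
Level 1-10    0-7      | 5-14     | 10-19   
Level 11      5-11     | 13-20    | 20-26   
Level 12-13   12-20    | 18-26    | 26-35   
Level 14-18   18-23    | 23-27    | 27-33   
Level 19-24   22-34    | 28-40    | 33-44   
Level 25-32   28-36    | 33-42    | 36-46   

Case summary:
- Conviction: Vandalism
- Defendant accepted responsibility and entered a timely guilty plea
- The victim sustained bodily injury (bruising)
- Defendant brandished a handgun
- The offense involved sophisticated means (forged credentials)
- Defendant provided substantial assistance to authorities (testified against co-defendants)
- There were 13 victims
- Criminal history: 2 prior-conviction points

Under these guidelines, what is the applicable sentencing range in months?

28-36 months

Base offense level for vandalism: 22.
§1 applies (level before this adjustment is 22 ≥ 14, so +4): 22 + 4 = 26.
§2 applies (level before this adjustment is 26 ≥ 20, so +4): 26 + 4 = 30.
§3 applies: 30 − 3 = 27.
§4 applies: 27 − 3 = 24.
§5 applies: 24 + 2 = 26.
§6 applies: 26 + 5 = 31.
Final offense level: 31.
Criminal history: 2 prior points → Category I (0-3).
Level 31 falls in the 25-32 band.
Grid: Level 25-32 × Category I = 28-36 months.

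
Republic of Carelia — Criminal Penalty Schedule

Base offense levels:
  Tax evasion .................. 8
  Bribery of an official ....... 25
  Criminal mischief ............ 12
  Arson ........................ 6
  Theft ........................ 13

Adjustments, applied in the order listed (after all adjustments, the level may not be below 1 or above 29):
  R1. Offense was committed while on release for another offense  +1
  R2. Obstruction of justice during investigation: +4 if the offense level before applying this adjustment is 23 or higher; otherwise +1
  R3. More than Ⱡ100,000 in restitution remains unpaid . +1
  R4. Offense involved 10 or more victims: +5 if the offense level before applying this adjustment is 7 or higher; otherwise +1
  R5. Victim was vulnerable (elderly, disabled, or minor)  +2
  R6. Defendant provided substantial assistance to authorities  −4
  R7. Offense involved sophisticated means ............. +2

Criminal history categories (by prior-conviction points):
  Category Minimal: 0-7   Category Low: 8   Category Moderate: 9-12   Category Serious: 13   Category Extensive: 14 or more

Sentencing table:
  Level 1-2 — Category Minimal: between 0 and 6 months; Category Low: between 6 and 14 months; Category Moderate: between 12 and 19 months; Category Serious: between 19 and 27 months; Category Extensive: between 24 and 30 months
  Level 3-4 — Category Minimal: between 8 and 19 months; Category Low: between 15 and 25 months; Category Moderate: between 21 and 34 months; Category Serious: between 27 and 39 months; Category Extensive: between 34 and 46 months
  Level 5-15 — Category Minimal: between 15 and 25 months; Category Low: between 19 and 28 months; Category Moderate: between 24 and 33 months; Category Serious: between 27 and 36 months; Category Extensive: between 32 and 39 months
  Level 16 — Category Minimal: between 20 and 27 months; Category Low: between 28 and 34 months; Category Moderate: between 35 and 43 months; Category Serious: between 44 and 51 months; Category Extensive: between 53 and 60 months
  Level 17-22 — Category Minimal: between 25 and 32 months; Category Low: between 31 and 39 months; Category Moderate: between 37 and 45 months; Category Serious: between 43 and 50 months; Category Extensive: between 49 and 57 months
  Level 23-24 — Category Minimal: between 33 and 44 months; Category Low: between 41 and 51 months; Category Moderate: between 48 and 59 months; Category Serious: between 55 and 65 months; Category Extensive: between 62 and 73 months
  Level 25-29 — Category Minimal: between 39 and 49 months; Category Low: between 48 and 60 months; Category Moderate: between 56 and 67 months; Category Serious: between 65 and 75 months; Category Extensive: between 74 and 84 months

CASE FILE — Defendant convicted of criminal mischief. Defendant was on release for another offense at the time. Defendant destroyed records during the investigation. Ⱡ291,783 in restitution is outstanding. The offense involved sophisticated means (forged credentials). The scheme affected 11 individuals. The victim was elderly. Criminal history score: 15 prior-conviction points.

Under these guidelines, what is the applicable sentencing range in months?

62-73 months

Base offense level for criminal mischief: 12.
R1 applies: 12 + 1 = 13.
R2 applies (level before this adjustment is 13 < 23, so +1): 13 + 1 = 14.
R3 applies: 14 + 1 = 15.
R4 applies (level before this adjustment is 15 ≥ 7, so +5): 15 + 5 = 20.
R5 applies: 20 + 2 = 22.
R7 applies: 22 + 2 = 24.
Final offense level: 24.
Criminal history: 15 prior points → Category Extensive (14+).
Level 24 falls in the 23-24 band.
Grid: Level 23-24 × Category Extensive = 62-73 months.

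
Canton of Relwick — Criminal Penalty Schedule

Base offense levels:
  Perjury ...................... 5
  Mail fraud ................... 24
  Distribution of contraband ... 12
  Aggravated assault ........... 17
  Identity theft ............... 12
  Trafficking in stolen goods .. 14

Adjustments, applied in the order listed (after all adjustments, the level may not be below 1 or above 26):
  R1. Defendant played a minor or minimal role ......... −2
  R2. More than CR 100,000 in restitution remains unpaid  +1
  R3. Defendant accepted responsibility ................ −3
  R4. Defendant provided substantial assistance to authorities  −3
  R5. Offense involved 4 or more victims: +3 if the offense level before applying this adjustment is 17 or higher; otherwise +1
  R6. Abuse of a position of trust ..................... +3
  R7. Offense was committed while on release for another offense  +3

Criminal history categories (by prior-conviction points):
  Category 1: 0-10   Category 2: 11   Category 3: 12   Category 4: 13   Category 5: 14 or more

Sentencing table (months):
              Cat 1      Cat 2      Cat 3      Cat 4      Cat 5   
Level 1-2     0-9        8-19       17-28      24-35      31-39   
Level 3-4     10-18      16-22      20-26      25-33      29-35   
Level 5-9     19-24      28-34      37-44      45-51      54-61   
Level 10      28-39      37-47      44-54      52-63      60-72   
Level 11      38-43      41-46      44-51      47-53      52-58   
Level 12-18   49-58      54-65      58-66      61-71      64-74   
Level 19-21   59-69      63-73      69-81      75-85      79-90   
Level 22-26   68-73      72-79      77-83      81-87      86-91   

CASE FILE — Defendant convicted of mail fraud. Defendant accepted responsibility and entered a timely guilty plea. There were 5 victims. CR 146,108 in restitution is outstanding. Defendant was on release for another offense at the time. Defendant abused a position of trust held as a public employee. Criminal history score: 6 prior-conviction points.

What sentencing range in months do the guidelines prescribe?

68-73 months

Base offense level for mail fraud: 24.
R2 applies: 24 + 1 = 25.
R3 applies: 25 − 3 = 22.
R5 applies (level before this adjustment is 22 ≥ 17, so +3): 22 + 3 = 25.
R6 applies: 25 + 3 = 28.
R7 applies: 28 + 3 = 31.
Level 31 exceeds the maximum of 26; capped at 26.
Final offense level: 26.
Criminal history: 6 prior points → Category 1 (0-10).
Level 26 falls in the 22-26 band.
Grid: Level 22-26 × Category 1 = 68-73 months.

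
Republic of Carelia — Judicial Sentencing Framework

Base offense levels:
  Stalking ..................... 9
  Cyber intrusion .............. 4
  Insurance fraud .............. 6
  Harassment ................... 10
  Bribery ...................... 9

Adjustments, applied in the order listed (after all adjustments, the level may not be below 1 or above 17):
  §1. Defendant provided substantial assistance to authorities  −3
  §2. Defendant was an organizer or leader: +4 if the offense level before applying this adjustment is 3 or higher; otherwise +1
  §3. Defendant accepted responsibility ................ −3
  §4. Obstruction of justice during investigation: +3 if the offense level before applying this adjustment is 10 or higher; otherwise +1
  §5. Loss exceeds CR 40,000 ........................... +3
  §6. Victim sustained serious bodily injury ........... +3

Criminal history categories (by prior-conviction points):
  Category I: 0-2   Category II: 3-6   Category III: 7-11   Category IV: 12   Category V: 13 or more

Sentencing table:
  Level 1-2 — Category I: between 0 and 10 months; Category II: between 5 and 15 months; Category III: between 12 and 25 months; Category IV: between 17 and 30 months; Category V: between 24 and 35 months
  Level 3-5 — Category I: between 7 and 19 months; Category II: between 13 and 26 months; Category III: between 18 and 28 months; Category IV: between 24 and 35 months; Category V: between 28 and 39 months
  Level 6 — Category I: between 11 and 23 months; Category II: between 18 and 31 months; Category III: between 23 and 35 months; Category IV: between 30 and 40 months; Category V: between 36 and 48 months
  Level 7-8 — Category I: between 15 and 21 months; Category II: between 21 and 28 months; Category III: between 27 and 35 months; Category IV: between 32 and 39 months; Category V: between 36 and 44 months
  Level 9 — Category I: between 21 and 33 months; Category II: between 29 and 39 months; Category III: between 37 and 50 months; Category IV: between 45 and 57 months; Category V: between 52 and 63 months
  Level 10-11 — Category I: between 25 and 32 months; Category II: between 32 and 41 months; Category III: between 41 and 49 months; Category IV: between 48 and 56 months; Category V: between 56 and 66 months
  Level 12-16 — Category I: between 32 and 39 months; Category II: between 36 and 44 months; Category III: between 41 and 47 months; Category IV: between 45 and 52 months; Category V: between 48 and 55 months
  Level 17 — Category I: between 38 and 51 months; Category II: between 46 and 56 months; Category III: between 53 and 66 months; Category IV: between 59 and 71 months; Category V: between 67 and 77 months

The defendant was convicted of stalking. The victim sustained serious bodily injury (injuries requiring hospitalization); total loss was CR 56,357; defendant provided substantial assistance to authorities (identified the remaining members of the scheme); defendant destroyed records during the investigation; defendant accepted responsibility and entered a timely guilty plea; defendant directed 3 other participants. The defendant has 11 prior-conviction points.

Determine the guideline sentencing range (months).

41-47 months

Base offense level for stalking: 9.
§1 applies: 9 − 3 = 6.
§2 applies (level before this adjustment is 6 ≥ 3, so +4): 6 + 4 = 10.
§3 applies: 10 − 3 = 7.
§4 applies (level before this adjustment is 7 < 10, so +1): 7 + 1 = 8.
§5 applies: 8 + 3 = 11.
§6 applies: 11 + 3 = 14.
Final offense level: 14.
Criminal history: 11 prior points → Category III (7-11).
Level 14 falls in the 12-16 band.
Grid: Level 12-16 × Category III = 41-47 months.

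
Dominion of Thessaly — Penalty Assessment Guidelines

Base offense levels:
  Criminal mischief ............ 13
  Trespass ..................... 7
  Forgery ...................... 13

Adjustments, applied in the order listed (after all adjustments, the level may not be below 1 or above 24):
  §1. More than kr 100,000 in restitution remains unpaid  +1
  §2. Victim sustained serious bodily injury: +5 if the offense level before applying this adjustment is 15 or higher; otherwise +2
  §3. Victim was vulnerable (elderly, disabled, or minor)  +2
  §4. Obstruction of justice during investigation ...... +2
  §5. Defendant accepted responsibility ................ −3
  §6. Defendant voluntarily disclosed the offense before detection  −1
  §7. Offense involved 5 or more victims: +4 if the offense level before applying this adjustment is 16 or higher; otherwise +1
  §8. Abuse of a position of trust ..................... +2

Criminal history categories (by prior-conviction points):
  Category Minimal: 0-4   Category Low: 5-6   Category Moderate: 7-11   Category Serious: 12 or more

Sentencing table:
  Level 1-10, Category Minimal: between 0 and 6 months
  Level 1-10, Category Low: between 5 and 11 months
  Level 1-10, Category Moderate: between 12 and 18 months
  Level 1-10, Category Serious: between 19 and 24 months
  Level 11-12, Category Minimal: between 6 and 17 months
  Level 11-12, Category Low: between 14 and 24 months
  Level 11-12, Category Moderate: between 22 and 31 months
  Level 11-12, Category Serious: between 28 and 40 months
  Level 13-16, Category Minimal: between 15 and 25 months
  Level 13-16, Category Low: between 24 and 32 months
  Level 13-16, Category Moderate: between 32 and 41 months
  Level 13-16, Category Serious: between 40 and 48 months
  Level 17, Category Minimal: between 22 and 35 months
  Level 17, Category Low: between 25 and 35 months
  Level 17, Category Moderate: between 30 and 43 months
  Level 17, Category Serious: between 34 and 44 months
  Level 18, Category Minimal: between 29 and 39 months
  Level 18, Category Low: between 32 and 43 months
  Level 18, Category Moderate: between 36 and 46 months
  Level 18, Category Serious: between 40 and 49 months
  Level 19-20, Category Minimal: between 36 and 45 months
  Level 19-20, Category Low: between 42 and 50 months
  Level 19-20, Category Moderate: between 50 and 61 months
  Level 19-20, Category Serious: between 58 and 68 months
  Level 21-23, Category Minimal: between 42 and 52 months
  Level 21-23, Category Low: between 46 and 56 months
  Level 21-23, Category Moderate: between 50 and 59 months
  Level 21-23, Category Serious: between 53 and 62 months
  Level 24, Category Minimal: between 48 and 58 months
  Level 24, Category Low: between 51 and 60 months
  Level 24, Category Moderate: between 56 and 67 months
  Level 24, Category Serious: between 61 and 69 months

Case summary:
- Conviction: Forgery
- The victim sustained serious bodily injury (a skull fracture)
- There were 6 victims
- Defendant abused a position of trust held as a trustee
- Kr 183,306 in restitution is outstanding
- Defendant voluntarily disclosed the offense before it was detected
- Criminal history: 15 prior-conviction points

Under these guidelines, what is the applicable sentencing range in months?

40-49 months

Base offense level for forgery: 13.
§1 applies: 13 + 1 = 14.
§2 applies (level before this adjustment is 14 < 15, so +2): 14 + 2 = 16.
§5 does not apply.
§6 applies: 16 − 1 = 15.
§7 applies (level before this adjustment is 15 < 16, so +1): 15 + 1 = 16.
§8 applies: 16 + 2 = 18.
Final offense level: 18.
Criminal history: 15 prior points → Category Serious (12+).
Level 18 falls in the 18 band.
Grid: Level 18 × Category Serious = 40-49 months.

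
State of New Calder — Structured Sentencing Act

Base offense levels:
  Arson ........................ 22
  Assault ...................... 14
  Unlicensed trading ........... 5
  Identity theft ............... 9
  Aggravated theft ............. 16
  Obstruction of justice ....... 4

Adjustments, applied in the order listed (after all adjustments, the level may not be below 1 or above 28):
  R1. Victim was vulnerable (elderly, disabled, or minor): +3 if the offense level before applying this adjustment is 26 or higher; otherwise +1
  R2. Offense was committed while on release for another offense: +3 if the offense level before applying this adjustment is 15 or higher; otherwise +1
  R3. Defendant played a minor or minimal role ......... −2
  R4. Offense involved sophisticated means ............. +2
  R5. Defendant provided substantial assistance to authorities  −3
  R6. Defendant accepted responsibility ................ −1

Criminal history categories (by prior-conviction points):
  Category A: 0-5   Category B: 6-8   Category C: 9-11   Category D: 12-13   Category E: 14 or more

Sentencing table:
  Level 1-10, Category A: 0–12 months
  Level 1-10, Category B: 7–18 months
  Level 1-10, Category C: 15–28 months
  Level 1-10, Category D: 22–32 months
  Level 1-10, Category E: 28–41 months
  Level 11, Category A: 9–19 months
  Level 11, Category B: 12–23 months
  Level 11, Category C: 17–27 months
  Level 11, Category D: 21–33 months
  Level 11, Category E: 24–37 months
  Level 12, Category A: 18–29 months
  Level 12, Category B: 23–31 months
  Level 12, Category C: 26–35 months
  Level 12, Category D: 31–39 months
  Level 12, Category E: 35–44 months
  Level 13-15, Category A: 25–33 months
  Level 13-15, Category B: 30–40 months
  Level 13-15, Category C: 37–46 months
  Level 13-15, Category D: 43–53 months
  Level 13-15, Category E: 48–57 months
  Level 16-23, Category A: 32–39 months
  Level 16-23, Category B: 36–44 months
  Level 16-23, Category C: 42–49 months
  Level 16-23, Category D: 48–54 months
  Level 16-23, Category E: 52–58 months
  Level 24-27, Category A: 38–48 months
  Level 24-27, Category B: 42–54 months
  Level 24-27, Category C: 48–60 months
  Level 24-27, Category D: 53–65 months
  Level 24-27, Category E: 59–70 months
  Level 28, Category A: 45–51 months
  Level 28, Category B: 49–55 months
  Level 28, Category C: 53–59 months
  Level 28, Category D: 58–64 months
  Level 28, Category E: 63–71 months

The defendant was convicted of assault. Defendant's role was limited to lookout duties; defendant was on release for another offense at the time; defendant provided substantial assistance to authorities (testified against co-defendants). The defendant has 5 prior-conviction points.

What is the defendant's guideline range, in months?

Base offense level for assault: 14.
R2 applies (level before this adjustment is 14 < 15, so +1): 14 + 1 = 15.
R3 applies: 15 − 2 = 13.
R5 applies: 13 − 3 = 10.
R6 does not apply.
Final offense level: 10.
Criminal history: 5 prior points → Category A (0-5).
Level 10 falls in the 1-10 band.
Grid: Level 1-10 × Category A = 0-12 months.

0-12 months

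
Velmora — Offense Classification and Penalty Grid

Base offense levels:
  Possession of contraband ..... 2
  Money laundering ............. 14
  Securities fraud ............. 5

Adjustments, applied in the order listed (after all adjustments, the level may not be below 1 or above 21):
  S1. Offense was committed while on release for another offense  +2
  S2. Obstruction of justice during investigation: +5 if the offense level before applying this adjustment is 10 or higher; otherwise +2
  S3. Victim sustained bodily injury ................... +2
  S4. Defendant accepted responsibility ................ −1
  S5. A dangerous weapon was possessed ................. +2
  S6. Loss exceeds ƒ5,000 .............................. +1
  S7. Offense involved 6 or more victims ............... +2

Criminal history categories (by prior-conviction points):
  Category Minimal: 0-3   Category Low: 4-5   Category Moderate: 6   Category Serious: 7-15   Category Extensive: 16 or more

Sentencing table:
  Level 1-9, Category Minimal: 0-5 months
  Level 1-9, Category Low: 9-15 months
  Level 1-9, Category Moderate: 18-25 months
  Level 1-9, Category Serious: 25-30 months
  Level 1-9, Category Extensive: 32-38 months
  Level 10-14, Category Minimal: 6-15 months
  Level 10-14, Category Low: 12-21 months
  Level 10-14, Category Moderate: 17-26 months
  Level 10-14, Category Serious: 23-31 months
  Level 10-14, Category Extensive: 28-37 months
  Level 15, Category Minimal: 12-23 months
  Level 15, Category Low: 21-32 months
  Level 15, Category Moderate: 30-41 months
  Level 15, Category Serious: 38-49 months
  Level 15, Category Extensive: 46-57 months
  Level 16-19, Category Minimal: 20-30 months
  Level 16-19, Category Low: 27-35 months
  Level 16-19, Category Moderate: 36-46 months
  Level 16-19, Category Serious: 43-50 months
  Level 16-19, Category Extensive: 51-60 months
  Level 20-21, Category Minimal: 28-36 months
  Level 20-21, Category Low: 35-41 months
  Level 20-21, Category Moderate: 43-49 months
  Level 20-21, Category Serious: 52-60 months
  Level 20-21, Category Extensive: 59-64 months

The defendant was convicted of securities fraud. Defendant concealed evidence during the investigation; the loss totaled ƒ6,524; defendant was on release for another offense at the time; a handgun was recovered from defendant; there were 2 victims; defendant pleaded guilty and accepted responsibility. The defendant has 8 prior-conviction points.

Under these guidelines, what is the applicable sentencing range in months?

Base offense level for securities fraud: 5.
S1 applies: 5 + 2 = 7.
S2 applies (level before this adjustment is 7 < 10, so +2): 7 + 2 = 9.
S3 does not apply.
S4 applies: 9 − 1 = 8.
S5 applies: 8 + 2 = 10.
S6 applies: 10 + 1 = 11.
S7 does not apply.
Final offense level: 11.
Criminal history: 8 prior points → Category Serious (7-15).
Level 11 falls in the 10-14 band.
Grid: Level 10-14 × Category Serious = 23-31 months.

23-31 months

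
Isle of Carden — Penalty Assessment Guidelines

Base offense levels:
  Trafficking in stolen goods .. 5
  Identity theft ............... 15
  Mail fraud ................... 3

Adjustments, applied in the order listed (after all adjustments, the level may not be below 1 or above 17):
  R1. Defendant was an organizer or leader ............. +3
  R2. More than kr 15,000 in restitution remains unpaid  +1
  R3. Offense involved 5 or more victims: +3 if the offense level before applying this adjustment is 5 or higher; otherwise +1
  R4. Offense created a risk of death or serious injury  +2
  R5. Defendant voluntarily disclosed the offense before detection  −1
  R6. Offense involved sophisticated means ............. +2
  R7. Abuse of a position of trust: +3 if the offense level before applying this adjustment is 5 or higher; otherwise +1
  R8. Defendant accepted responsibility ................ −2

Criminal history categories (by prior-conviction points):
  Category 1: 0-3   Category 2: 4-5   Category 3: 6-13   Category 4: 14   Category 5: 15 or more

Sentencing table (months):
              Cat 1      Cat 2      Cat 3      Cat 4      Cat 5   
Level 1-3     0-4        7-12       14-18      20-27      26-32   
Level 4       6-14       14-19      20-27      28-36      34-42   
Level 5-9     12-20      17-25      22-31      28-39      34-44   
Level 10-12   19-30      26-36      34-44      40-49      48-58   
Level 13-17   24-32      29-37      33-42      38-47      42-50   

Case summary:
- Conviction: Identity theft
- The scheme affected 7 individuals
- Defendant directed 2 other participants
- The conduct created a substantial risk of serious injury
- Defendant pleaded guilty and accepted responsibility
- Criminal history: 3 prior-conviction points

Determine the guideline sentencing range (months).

Base offense level for identity theft: 15.
R1 applies: 15 + 3 = 18.
R3 applies (level before this adjustment is 18 ≥ 5, so +3): 18 + 3 = 21.
R4 applies: 21 + 2 = 23.
R8 applies: 23 − 2 = 21.
Level 21 exceeds the maximum of 17; capped at 17.
Final offense level: 17.
Criminal history: 3 prior points → Category 1 (0-3).
Level 17 falls in the 13-17 band.
Grid: Level 13-17 × Category 1 = 24-32 months.

24-32 months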